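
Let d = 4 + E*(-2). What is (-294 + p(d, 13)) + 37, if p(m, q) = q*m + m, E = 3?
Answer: -285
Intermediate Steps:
d = -2 (d = 4 + 3*(-2) = 4 - 6 = -2)
p(m, q) = m + m*q (p(m, q) = m*q + m = m + m*q)
(-294 + p(d, 13)) + 37 = (-294 - 2*(1 + 13)) + 37 = (-294 - 2*14) + 37 = (-294 - 28) + 37 = -322 + 37 = -285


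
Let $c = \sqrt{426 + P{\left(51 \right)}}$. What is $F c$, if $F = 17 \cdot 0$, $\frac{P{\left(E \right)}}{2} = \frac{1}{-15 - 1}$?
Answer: $0$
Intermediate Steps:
$P{\left(E \right)} = - \frac{1}{8}$ ($P{\left(E \right)} = \frac{2}{-15 - 1} = \frac{2}{-16} = 2 \left(- \frac{1}{16}\right) = - \frac{1}{8}$)
$F = 0$
$c = \frac{\sqrt{6814}}{4}$ ($c = \sqrt{426 - \frac{1}{8}} = \sqrt{\frac{3407}{8}} = \frac{\sqrt{6814}}{4} \approx 20.637$)
$F c = 0 \frac{\sqrt{6814}}{4} = 0$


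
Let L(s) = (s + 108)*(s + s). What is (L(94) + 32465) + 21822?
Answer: 92263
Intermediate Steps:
L(s) = 2*s*(108 + s) (L(s) = (108 + s)*(2*s) = 2*s*(108 + s))
(L(94) + 32465) + 21822 = (2*94*(108 + 94) + 32465) + 21822 = (2*94*202 + 32465) + 21822 = (37976 + 32465) + 21822 = 70441 + 21822 = 92263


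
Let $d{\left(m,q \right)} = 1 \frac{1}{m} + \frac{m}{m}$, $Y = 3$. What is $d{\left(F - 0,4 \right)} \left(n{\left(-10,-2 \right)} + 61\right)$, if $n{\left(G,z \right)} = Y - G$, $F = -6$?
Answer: $\frac{185}{3} \approx 61.667$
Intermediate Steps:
$d{\left(m,q \right)} = 1 + \frac{1}{m}$ ($d{\left(m,q \right)} = \frac{1}{m} + 1 = 1 + \frac{1}{m}$)
$n{\left(G,z \right)} = 3 - G$
$d{\left(F - 0,4 \right)} \left(n{\left(-10,-2 \right)} + 61\right) = \frac{1 - 6}{-6 - 0} \left(\left(3 - -10\right) + 61\right) = \frac{1 + \left(-6 + 0\right)}{-6 + 0} \left(\left(3 + 10\right) + 61\right) = \frac{1 - 6}{-6} \left(13 + 61\right) = \left(- \frac{1}{6}\right) \left(-5\right) 74 = \frac{5}{6} \cdot 74 = \frac{185}{3}$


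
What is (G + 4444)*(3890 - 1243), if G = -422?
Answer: 10646234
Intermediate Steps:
(G + 4444)*(3890 - 1243) = (-422 + 4444)*(3890 - 1243) = 4022*2647 = 10646234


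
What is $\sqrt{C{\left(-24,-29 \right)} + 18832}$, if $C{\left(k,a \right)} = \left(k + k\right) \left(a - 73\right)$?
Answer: $4 \sqrt{1483} \approx 154.04$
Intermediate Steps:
$C{\left(k,a \right)} = 2 k \left(-73 + a\right)$
$\sqrt{C{\left(-24,-29 \right)} + 18832} = \sqrt{2 \left(-24\right) \left(-73 - 29\right) + 18832} = \sqrt{2 \left(-24\right) \left(-102\right) + 18832} = \sqrt{4896 + 18832} = \sqrt{23728} = 4 \sqrt{1483}$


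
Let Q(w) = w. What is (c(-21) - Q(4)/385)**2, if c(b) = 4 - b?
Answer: 92563641/148225 ≈ 624.48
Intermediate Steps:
(c(-21) - Q(4)/385)**2 = ((4 - 1*(-21)) - 4/385)**2 = ((4 + 21) - 4/385)**2 = (25 - 1*4/385)**2 = (25 - 4/385)**2 = (9621/385)**2 = 92563641/148225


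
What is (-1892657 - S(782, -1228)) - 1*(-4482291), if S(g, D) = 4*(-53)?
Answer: 2589846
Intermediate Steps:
S(g, D) = -212
(-1892657 - S(782, -1228)) - 1*(-4482291) = (-1892657 - 1*(-212)) - 1*(-4482291) = (-1892657 + 212) + 4482291 = -1892445 + 4482291 = 2589846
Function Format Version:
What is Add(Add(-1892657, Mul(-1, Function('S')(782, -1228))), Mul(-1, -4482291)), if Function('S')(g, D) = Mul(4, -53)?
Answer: 2589846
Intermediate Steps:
Function('S')(g, D) = -212
Add(Add(-1892657, Mul(-1, Function('S')(782, -1228))), Mul(-1, -4482291)) = Add(Add(-1892657, Mul(-1, -212)), Mul(-1, -4482291)) = Add(Add(-1892657, 212), 4482291) = Add(-1892445, 4482291) = 2589846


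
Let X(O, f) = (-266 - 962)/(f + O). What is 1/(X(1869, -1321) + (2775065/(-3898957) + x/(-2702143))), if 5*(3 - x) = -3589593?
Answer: -7216844464922935/23226023944811632 ≈ -0.31072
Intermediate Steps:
x = 3589608/5 (x = 3 - 1/5*(-3589593) = 3 + 3589593/5 = 3589608/5 ≈ 7.1792e+5)
X(O, f) = -1228/(O + f)
1/(X(1869, -1321) + (2775065/(-3898957) + x/(-2702143))) = 1/(-1228/(1869 - 1321) + (2775065/(-3898957) + (3589608/5)/(-2702143))) = 1/(-1228/548 + (2775065*(-1/3898957) + (3589608/5)*(-1/2702143))) = 1/(-1228*1/548 + (-2775065/3898957 - 3589608/13510715)) = 1/(-307/137 - 51488839560331/52677696824255) = 1/(-23226023944811632/7216844464922935) = -7216844464922935/23226023944811632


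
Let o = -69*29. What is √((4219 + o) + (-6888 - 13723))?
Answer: I*√18393 ≈ 135.62*I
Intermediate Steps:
o = -2001
√((4219 + o) + (-6888 - 13723)) = √((4219 - 2001) + (-6888 - 13723)) = √(2218 - 20611) = √(-18393) = I*√18393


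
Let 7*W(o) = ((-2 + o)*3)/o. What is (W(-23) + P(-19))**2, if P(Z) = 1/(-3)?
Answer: 4096/233289 ≈ 0.017558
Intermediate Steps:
W(o) = (-6 + 3*o)/(7*o) (W(o) = (((-2 + o)*3)/o)/7 = ((-6 + 3*o)/o)/7 = (-6 + 3*o)/(7*o))
P(Z) = -1/3
(W(-23) + P(-19))**2 = ((3/7)*(-2 - 23)/(-23) - 1/3)**2 = ((3/7)*(-1/23)*(-25) - 1/3)**2 = (75/161 - 1/3)**2 = (64/483)**2 = 4096/233289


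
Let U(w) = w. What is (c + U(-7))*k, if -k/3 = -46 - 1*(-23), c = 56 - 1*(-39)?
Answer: 6072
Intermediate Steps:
c = 95 (c = 56 + 39 = 95)
k = 69 (k = -3*(-46 - 1*(-23)) = -3*(-46 + 23) = -3*(-23) = 69)
(c + U(-7))*k = (95 - 7)*69 = 88*69 = 6072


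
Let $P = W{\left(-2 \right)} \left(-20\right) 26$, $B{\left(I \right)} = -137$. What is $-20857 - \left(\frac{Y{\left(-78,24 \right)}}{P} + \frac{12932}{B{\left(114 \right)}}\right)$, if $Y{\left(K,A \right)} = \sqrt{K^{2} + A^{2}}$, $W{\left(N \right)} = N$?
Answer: $- \frac{2844477}{137} - \frac{3 \sqrt{185}}{520} \approx -20763.0$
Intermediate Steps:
$Y{\left(K,A \right)} = \sqrt{A^{2} + K^{2}}$
$P = 1040$ ($P = \left(-2\right) \left(-20\right) 26 = 40 \cdot 26 = 1040$)
$-20857 - \left(\frac{Y{\left(-78,24 \right)}}{P} + \frac{12932}{B{\left(114 \right)}}\right) = -20857 - \left(\frac{\sqrt{24^{2} + \left(-78\right)^{2}}}{1040} + \frac{12932}{-137}\right) = -20857 - \left(\sqrt{576 + 6084} \cdot \frac{1}{1040} + 12932 \left(- \frac{1}{137}\right)\right) = -20857 - \left(\sqrt{6660} \cdot \frac{1}{1040} - \frac{12932}{137}\right) = -20857 - \left(6 \sqrt{185} \cdot \frac{1}{1040} - \frac{12932}{137}\right) = -20857 - \left(\frac{3 \sqrt{185}}{520} - \frac{12932}{137}\right) = -20857 - \left(- \frac{12932}{137} + \frac{3 \sqrt{185}}{520}\right) = -20857 + \left(\frac{12932}{137} - \frac{3 \sqrt{185}}{520}\right) = - \frac{2844477}{137} - \frac{3 \sqrt{185}}{520}$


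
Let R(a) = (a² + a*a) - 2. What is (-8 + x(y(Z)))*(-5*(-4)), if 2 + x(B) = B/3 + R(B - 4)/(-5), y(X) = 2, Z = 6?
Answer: -632/3 ≈ -210.67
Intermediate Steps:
R(a) = -2 + 2*a² (R(a) = (a² + a²) - 2 = 2*a² - 2 = -2 + 2*a²)
x(B) = -8/5 - 2*(-4 + B)²/5 + B/3 (x(B) = -2 + (B/3 + (-2 + 2*(B - 4)²)/(-5)) = -2 + (B*(⅓) + (-2 + 2*(-4 + B)²)*(-⅕)) = -2 + (B/3 + (⅖ - 2*(-4 + B)²/5)) = -2 + (⅖ - 2*(-4 + B)²/5 + B/3) = -8/5 - 2*(-4 + B)²/5 + B/3)
(-8 + x(y(Z)))*(-5*(-4)) = (-8 + (-8 - ⅖*2² + (53/15)*2))*(-5*(-4)) = (-8 + (-8 - ⅖*4 + 106/15))*20 = (-8 + (-8 - 8/5 + 106/15))*20 = (-8 - 38/15)*20 = -158/15*20 = -632/3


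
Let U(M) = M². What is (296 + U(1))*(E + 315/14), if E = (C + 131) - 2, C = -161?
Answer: -5643/2 ≈ -2821.5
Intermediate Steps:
E = -32 (E = (-161 + 131) - 2 = -30 - 2 = -32)
(296 + U(1))*(E + 315/14) = (296 + 1²)*(-32 + 315/14) = (296 + 1)*(-32 + 315*(1/14)) = 297*(-32 + 45/2) = 297*(-19/2) = -5643/2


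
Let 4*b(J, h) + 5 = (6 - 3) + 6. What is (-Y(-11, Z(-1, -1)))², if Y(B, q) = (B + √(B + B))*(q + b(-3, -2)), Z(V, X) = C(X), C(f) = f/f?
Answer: 396 - 88*I*√22 ≈ 396.0 - 412.76*I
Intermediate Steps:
b(J, h) = 1 (b(J, h) = -5/4 + ((6 - 3) + 6)/4 = -5/4 + (3 + 6)/4 = -5/4 + (¼)*9 = -5/4 + 9/4 = 1)
C(f) = 1
Z(V, X) = 1
Y(B, q) = (1 + q)*(B + √2*√B) (Y(B, q) = (B + √(B + B))*(q + 1) = (B + √(2*B))*(1 + q) = (B + √2*√B)*(1 + q) = (1 + q)*(B + √2*√B))
(-Y(-11, Z(-1, -1)))² = (-(-11 - 11*1 + √2*√(-11) + 1*√2*√(-11)))² = (-(-11 - 11 + √2*(I*√11) + 1*√2*(I*√11)))² = (-(-11 - 11 + I*√22 + I*√22))² = (-(-22 + 2*I*√22))² = (22 - 2*I*√22)²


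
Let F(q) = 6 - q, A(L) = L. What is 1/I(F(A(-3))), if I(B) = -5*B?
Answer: -1/45 ≈ -0.022222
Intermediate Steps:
1/I(F(A(-3))) = 1/(-5*(6 - 1*(-3))) = 1/(-5*(6 + 3)) = 1/(-5*9) = 1/(-45) = -1/45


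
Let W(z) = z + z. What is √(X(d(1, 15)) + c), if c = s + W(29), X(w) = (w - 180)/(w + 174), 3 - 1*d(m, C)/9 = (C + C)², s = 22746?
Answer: √158100283339/2633 ≈ 151.01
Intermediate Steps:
d(m, C) = 27 - 36*C² (d(m, C) = 27 - 9*(C + C)² = 27 - 9*4*C² = 27 - 36*C²)
W(z) = 2*z
X(w) = (-180 + w)/(174 + w)
c = 22804 (c = 22746 + 2*29 = 22746 + 58 = 22804)
√(X(d(1, 15)) + c) = √((-180 + (27 - 36*15²))/(174 + (27 - 36*15²)) + 22804) = √((-180 + (27 - 36*225))/(174 + (27 - 36*225)) + 22804) = √((-180 + (27 - 8100))/(174 + (27 - 8100)) + 22804) = √((-180 - 8073)/(174 - 8073) + 22804) = √(-8253/(-7899) + 22804) = √(-1/7899*(-8253) + 22804) = √(2751/2633 + 22804) = √(60045683/2633) = √158100283339/2633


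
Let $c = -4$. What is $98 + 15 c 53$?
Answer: $-3082$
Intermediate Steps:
$98 + 15 c 53 = 98 + 15 \left(-4\right) 53 = 98 - 3180 = -3082$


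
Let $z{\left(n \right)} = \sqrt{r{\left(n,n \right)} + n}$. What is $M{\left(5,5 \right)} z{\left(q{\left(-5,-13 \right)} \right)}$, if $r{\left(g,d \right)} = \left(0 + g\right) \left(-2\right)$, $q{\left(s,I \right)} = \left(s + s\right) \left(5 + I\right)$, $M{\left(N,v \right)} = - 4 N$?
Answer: $- 80 i \sqrt{5} \approx - 178.89 i$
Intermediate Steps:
$q{\left(s,I \right)} = 2 s \left(5 + I\right)$
$r{\left(g,d \right)} = - 2 g$ ($r{\left(g,d \right)} = g \left(-2\right) = - 2 g$)
$z{\left(n \right)} = \sqrt{- n}$ ($z{\left(n \right)} = \sqrt{- 2 n + n} = \sqrt{- n}$)
$M{\left(5,5 \right)} z{\left(q{\left(-5,-13 \right)} \right)} = \left(-4\right) 5 \sqrt{- 2 \left(-5\right) \left(5 - 13\right)} = - 20 \sqrt{- 2 \left(-5\right) \left(-8\right)} = - 20 \sqrt{\left(-1\right) 80} = - 20 \sqrt{-80} = - 20 \cdot 4 i \sqrt{5} = - 80 i \sqrt{5}$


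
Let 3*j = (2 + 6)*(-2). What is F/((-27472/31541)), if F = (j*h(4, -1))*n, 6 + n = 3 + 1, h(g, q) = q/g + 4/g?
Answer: -31541/3434 ≈ -9.1849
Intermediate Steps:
h(g, q) = 4/g + q/g
j = -16/3 (j = ((2 + 6)*(-2))/3 = (8*(-2))/3 = (⅓)*(-16) = -16/3 ≈ -5.3333)
n = -2 (n = -6 + (3 + 1) = -6 + 4 = -2)
F = 8 (F = -16*(4 - 1)/(3*4)*(-2) = -4*3/3*(-2) = -16/3*¾*(-2) = -4*(-2) = 8)
F/((-27472/31541)) = 8/((-27472/31541)) = 8/((-27472*1/31541)) = 8/(-27472/31541) = 8*(-31541/27472) = -31541/3434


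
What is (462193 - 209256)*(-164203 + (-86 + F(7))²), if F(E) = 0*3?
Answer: -39662292159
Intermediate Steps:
F(E) = 0
(462193 - 209256)*(-164203 + (-86 + F(7))²) = (462193 - 209256)*(-164203 + (-86 + 0)²) = 252937*(-164203 + (-86)²) = 252937*(-164203 + 7396) = 252937*(-156807) = -39662292159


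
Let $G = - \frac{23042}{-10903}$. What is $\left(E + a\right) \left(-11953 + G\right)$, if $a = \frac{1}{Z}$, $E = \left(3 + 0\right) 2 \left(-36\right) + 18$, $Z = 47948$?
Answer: $\frac{1237034409144451}{522777044} \approx 2.3663 \cdot 10^{6}$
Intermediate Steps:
$G = \frac{23042}{10903}$ ($G = \left(-23042\right) \left(- \frac{1}{10903}\right) = \frac{23042}{10903} \approx 2.1134$)
$E = -198$ ($E = 3 \cdot 2 \left(-36\right) + 18 = 6 \left(-36\right) + 18 = -216 + 18 = -198$)
$a = \frac{1}{47948} \approx 2.0856 \cdot 10^{-5}$
$\left(E + a\right) \left(-11953 + G\right) = \left(-198 + \frac{1}{47948}\right) \left(-11953 + \frac{23042}{10903}\right) = \left(- \frac{9493703}{47948}\right) \left(- \frac{130300517}{10903}\right) = \frac{1237034409144451}{522777044}$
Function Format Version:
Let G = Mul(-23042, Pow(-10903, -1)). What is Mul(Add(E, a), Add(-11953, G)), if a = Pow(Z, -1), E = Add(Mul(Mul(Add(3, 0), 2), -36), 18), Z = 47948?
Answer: Rational(1237034409144451, 522777044) ≈ 2.3663e+6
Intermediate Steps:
G = Rational(23042, 10903) (G = Mul(-23042, Rational(-1, 10903)) = Rational(23042, 10903) ≈ 2.1134)
E = -198 (E = Add(Mul(Mul(3, 2), -36), 18) = Add(Mul(6, -36), 18) = Add(-216, 18) = -198)
a = Rational(1, 47948) (a = Pow(47948, -1) = Rational(1, 47948) ≈ 2.0856e-5)
Mul(Add(E, a), Add(-11953, G)) = Mul(Add(-198, Rational(1, 47948)), Add(-11953, Rational(23042, 10903))) = Mul(Rational(-9493703, 47948), Rational(-130300517, 10903)) = Rational(1237034409144451, 522777044)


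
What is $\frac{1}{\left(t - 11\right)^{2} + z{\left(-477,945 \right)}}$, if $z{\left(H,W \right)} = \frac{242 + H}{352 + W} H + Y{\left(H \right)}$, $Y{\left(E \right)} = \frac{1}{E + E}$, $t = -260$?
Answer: $\frac{1237338}{90978277391} \approx 1.36 \cdot 10^{-5}$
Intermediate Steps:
$Y{\left(E \right)} = \frac{1}{2 E}$
$z{\left(H,W \right)} = \frac{1}{2 H} + \frac{H \left(242 + H\right)}{352 + W}$ ($z{\left(H,W \right)} = \frac{242 + H}{352 + W} H + \frac{1}{2 H} = \frac{H \left(242 + H\right)}{352 + W} + \frac{1}{2 H} = \frac{1}{2 H} + \frac{H \left(242 + H\right)}{352 + W}$)
$\frac{1}{\left(t - 11\right)^{2} + z{\left(-477,945 \right)}} = \frac{1}{\left(-260 - 11\right)^{2} + \frac{352 + 945 + 2 \left(-477\right)^{2} \left(242 - 477\right)}{2 \left(-477\right) \left(352 + 945\right)}} = \frac{1}{\left(-271\right)^{2} + \frac{1}{2} \left(- \frac{1}{477}\right) \frac{1}{1297} \left(352 + 945 + 2 \cdot 227529 \left(-235\right)\right)} = \frac{1}{73441 + \frac{1}{2} \left(- \frac{1}{477}\right) \frac{1}{1297} \left(352 + 945 - 106938630\right)} = \frac{1}{73441 + \frac{1}{2} \left(- \frac{1}{477}\right) \frac{1}{1297} \left(-106937333\right)} = \frac{1}{73441 + \frac{106937333}{1237338}} = \frac{1}{\frac{90978277391}{1237338}} = \frac{1237338}{90978277391}$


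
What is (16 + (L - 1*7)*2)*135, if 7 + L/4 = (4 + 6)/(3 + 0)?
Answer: -3690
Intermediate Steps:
L = -44/3 (L = -28 + 4*((4 + 6)/(3 + 0)) = -28 + 4*(10/3) = -28 + 40/3 = -44/3 ≈ -14.667)
(16 + (L - 1*7)*2)*135 = (16 + (-44/3 - 1*7)*2)*135 = (16 + (-44/3 - 7)*2)*135 = (16 - 65/3*2)*135 = (16 - 130/3)*135 = -82/3*135 = -3690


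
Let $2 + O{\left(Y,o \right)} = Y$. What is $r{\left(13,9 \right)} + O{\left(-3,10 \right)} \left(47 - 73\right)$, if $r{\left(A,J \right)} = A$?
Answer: $143$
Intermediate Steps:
$O{\left(Y,o \right)} = -2 + Y$
$r{\left(13,9 \right)} + O{\left(-3,10 \right)} \left(47 - 73\right) = 13 + \left(-2 - 3\right) \left(47 - 73\right) = 13 - -130 = 13 + 130 = 143$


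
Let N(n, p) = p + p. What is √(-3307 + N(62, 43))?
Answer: I*√3221 ≈ 56.754*I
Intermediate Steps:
N(n, p) = 2*p
√(-3307 + N(62, 43)) = √(-3307 + 2*43) = √(-3307 + 86) = √(-3221) = I*√3221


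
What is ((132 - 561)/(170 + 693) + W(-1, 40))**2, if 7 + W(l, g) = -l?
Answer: 31438449/744769 ≈ 42.212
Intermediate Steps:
W(l, g) = -7 - l
((132 - 561)/(170 + 693) + W(-1, 40))**2 = ((132 - 561)/(170 + 693) + (-7 - 1*(-1)))**2 = (-429/863 + (-7 + 1))**2 = (-429*1/863 - 6)**2 = (-429/863 - 6)**2 = (-5607/863)**2 = 31438449/744769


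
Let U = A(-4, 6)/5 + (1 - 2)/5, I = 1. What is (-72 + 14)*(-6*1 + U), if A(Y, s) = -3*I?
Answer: 1972/5 ≈ 394.40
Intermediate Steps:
A(Y, s) = -3 (A(Y, s) = -3*1 = -3)
U = -⅘ (U = -3/5 + (1 - 2)/5 = -3*⅕ - 1*⅕ = -⅗ - ⅕ = -⅘ ≈ -0.80000)
(-72 + 14)*(-6*1 + U) = (-72 + 14)*(-6*1 - ⅘) = -58*(-6 - ⅘) = -58*(-34/5) = 1972/5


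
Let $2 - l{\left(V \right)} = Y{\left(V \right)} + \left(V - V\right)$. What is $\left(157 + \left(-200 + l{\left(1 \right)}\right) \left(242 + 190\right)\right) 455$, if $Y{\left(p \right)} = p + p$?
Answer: $-39240565$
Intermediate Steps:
$Y{\left(p \right)} = 2 p$
$l{\left(V \right)} = 2 - 2 V$ ($l{\left(V \right)} = 2 - \left(2 V + \left(V - V\right)\right) = 2 - \left(2 V + 0\right) = 2 - 2 V$)
$\left(157 + \left(-200 + l{\left(1 \right)}\right) \left(242 + 190\right)\right) 455 = \left(157 + \left(-200 + \left(2 - 2\right)\right) \left(242 + 190\right)\right) 455 = \left(157 + \left(-200 + \left(2 - 2\right)\right) 432\right) 455 = \left(157 + \left(-200 + 0\right) 432\right) 455 = \left(157 - 86400\right) 455 = \left(-86243\right) 455 = -39240565$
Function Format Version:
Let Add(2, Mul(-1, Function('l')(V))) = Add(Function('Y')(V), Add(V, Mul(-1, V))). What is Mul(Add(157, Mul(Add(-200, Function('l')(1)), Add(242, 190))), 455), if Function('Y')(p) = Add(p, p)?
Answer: -39240565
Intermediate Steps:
Function('Y')(p) = Mul(2, p)
Function('l')(V) = Add(2, Mul(-2, V)) (Function('l')(V) = Add(2, Mul(-1, Add(Mul(2, V), Add(V, Mul(-1, V))))) = Add(2, Mul(-1, Add(Mul(2, V), 0))) = Add(2, Mul(-1, Mul(2, V))) = Add(2, Mul(-2, V)))
Mul(Add(157, Mul(Add(-200, Function('l')(1)), Add(242, 190))), 455) = Mul(Add(157, Mul(Add(-200, Add(2, Mul(-2, 1))), Add(242, 190))), 455) = Mul(Add(157, Mul(Add(-200, Add(2, -2)), 432)), 455) = Mul(Add(157, Mul(Add(-200, 0), 432)), 455) = Mul(Add(157, Mul(-200, 432)), 455) = Mul(Add(157, -86400), 455) = Mul(-86243, 455) = -39240565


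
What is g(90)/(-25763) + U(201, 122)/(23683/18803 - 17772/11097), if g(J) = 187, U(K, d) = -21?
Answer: 37624944481046/612787253465 ≈ 61.400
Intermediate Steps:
g(90)/(-25763) + U(201, 122)/(23683/18803 - 17772/11097) = 187/(-25763) - 21/(23683/18803 - 17772/11097) = 187*(-1/25763) - 21/(23683*(1/18803) - 17772*1/11097) = -187/25763 - 21/(23683/18803 - 5924/3699) = -187/25763 - 21/(-23785555/69552297) = -187/25763 - 21*(-69552297/23785555) = -187/25763 + 1460598237/23785555 = 37624944481046/612787253465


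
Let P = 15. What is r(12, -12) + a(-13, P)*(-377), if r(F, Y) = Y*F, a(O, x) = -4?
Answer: 1364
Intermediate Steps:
r(F, Y) = F*Y
r(12, -12) + a(-13, P)*(-377) = 12*(-12) - 4*(-377) = -144 + 1508 = 1364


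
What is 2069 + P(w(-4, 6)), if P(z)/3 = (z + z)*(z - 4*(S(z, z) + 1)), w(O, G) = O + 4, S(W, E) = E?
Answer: 2069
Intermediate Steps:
w(O, G) = 4 + O
P(z) = 6*z*(-4 - 3*z) (P(z) = 3*((z + z)*(z - 4*(z + 1))) = 3*((2*z)*(z - 4*(1 + z))) = 3*((2*z)*(z + (-4 - 4*z))) = 3*((2*z)*(-4 - 3*z)) = 3*(2*z*(-4 - 3*z)) = 6*z*(-4 - 3*z))
2069 + P(w(-4, 6)) = 2069 - 6*(4 - 4)*(4 + 3*(4 - 4)) = 2069 - 6*0*(4 + 3*0) = 2069 - 6*0*(4 + 0) = 2069 - 6*0*4 = 2069 + 0 = 2069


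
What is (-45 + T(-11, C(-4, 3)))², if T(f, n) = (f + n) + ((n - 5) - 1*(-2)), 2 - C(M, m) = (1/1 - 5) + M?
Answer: 1521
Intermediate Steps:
C(M, m) = 6 - M (C(M, m) = 2 - ((1/1 - 5) + M) = 2 - ((1 - 5) + M) = 2 - (-4 + M) = 2 + (4 - M) = 6 - M)
T(f, n) = -3 + f + 2*n (T(f, n) = (f + n) + ((-5 + n) + 2) = (f + n) + (-3 + n) = -3 + f + 2*n)
(-45 + T(-11, C(-4, 3)))² = (-45 + (-3 - 11 + 2*(6 - 1*(-4))))² = (-45 + (-3 - 11 + 2*(6 + 4)))² = (-45 + (-3 - 11 + 2*10))² = (-45 + (-3 - 11 + 20))² = (-45 + 6)² = (-39)² = 1521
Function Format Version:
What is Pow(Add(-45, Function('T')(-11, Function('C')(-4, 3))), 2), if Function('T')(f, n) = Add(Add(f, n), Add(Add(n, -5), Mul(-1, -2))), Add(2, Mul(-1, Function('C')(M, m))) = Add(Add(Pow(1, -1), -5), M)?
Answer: 1521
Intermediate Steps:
Function('C')(M, m) = Add(6, Mul(-1, M)) (Function('C')(M, m) = Add(2, Mul(-1, Add(Add(Pow(1, -1), -5), M))) = Add(2, Mul(-1, Add(Add(1, -5), M))) = Add(2, Mul(-1, Add(-4, M))) = Add(2, Add(4, Mul(-1, M))) = Add(6, Mul(-1, M)))
Function('T')(f, n) = Add(-3, f, Mul(2, n)) (Function('T')(f, n) = Add(Add(f, n), Add(Add(-5, n), 2)) = Add(Add(f, n), Add(-3, n)) = Add(-3, f, Mul(2, n)))
Pow(Add(-45, Function('T')(-11, Function('C')(-4, 3))), 2) = Pow(Add(-45, Add(-3, -11, Mul(2, Add(6, Mul(-1, -4))))), 2) = Pow(Add(-45, Add(-3, -11, Mul(2, Add(6, 4)))), 2) = Pow(Add(-45, Add(-3, -11, Mul(2, 10))), 2) = Pow(Add(-45, Add(-3, -11, 20)), 2) = Pow(Add(-45, 6), 2) = Pow(-39, 2) = 1521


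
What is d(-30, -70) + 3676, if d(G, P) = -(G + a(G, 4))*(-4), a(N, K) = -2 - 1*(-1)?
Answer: 3552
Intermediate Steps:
a(N, K) = -1 (a(N, K) = -2 + 1 = -1)
d(G, P) = -4 + 4*G (d(G, P) = -(G - 1)*(-4) = -(-1 + G)*(-4) = -(4 - 4*G) = -4 + 4*G)
d(-30, -70) + 3676 = (-4 + 4*(-30)) + 3676 = (-4 - 120) + 3676 = -124 + 3676 = 3552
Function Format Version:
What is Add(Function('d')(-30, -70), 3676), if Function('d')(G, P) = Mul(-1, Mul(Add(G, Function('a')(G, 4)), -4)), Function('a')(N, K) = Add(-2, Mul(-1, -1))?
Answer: 3552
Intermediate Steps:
Function('a')(N, K) = -1 (Function('a')(N, K) = Add(-2, 1) = -1)
Function('d')(G, P) = Add(-4, Mul(4, G)) (Function('d')(G, P) = Mul(-1, Mul(Add(G, -1), -4)) = Mul(-1, Mul(Add(-1, G), -4)) = Mul(-1, Add(4, Mul(-4, G))) = Add(-4, Mul(4, G)))
Add(Function('d')(-30, -70), 3676) = Add(Add(-4, Mul(4, -30)), 3676) = Add(Add(-4, -120), 3676) = Add(-124, 3676) = 3552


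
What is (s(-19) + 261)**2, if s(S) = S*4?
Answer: 34225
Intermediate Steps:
s(S) = 4*S
(s(-19) + 261)**2 = (4*(-19) + 261)**2 = (-76 + 261)**2 = 185**2 = 34225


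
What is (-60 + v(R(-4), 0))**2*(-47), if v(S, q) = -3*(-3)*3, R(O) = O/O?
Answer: -51183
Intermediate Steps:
R(O) = 1
v(S, q) = 27 (v(S, q) = 9*3 = 27)
(-60 + v(R(-4), 0))**2*(-47) = (-60 + 27)**2*(-47) = (-33)**2*(-47) = 1089*(-47) = -51183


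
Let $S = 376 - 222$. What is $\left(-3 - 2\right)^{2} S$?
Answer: $3850$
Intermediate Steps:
$S = 154$ ($S = 376 - 222 = 154$)
$\left(-3 - 2\right)^{2} S = \left(-3 - 2\right)^{2} \cdot 154 = \left(-5\right)^{2} \cdot 154 = 25 \cdot 154 = 3850$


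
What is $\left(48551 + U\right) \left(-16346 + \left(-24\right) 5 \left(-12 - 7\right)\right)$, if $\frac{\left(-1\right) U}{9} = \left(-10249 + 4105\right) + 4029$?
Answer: $-950664676$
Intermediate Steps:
$U = 19035$ ($U = - 9 \left(\left(-10249 + 4105\right) + 4029\right) = - 9 \left(-6144 + 4029\right) = \left(-9\right) \left(-2115\right) = 19035$)
$\left(48551 + U\right) \left(-16346 + \left(-24\right) 5 \left(-12 - 7\right)\right) = \left(48551 + 19035\right) \left(-16346 + \left(-24\right) 5 \left(-12 - 7\right)\right) = 67586 \left(-16346 - -2280\right) = 67586 \left(-16346 + 2280\right) = 67586 \left(-14066\right) = -950664676$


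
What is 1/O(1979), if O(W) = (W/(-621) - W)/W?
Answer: -621/622 ≈ -0.99839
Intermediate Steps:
O(W) = -622/621 (O(W) = (W*(-1/621) - W)/W = (-W/621 - W)/W = (-622*W/621)/W = -622/621)
1/O(1979) = 1/(-622/621) = -621/622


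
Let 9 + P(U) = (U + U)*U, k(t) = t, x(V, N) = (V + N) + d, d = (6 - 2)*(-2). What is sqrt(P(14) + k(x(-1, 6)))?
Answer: 2*sqrt(95) ≈ 19.494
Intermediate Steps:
d = -8 (d = 4*(-2) = -8)
x(V, N) = -8 + N + V (x(V, N) = (V + N) - 8 = (N + V) - 8 = -8 + N + V)
P(U) = -9 + 2*U**2 (P(U) = -9 + (U + U)*U = -9 + (2*U)*U = -9 + 2*U**2)
sqrt(P(14) + k(x(-1, 6))) = sqrt((-9 + 2*14**2) + (-8 + 6 - 1)) = sqrt((-9 + 2*196) - 3) = sqrt((-9 + 392) - 3) = sqrt(383 - 3) = sqrt(380) = 2*sqrt(95)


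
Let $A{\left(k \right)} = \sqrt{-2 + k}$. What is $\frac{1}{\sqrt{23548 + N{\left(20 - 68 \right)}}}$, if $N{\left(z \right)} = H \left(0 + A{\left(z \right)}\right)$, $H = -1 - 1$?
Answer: $\frac{\sqrt{2}}{2 \sqrt{11774 - 5 i \sqrt{2}}} \approx 0.0065166 + 1.9568 \cdot 10^{-6} i$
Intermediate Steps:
$H = -2$ ($H = -1 - 1 = -2$)
$N{\left(z \right)} = - 2 \sqrt{-2 + z}$ ($N{\left(z \right)} = - 2 \left(0 + \sqrt{-2 + z}\right) = - 2 \sqrt{-2 + z}$)
$\frac{1}{\sqrt{23548 + N{\left(20 - 68 \right)}}} = \frac{1}{\sqrt{23548 - 2 \sqrt{-2 + \left(20 - 68\right)}}} = \frac{1}{\sqrt{23548 - 2 \sqrt{-2 - 48}}} = \frac{1}{\sqrt{23548 - 2 \sqrt{-50}}} = \frac{1}{\sqrt{23548 - 2 \cdot 5 i \sqrt{2}}} = \frac{1}{\sqrt{23548 - 10 i \sqrt{2}}}$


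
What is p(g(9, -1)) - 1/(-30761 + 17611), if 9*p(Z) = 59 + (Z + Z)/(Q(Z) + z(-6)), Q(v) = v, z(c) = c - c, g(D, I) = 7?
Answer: 802159/118350 ≈ 6.7779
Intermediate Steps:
z(c) = 0
p(Z) = 61/9 (p(Z) = (59 + (Z + Z)/(Z + 0))/9 = (59 + (2*Z)/Z)/9 = (59 + 2)/9 = (⅑)*61 = 61/9)
p(g(9, -1)) - 1/(-30761 + 17611) = 61/9 - 1/(-30761 + 17611) = 61/9 - 1/(-13150) = 61/9 - 1*(-1/13150) = 61/9 + 1/13150 = 802159/118350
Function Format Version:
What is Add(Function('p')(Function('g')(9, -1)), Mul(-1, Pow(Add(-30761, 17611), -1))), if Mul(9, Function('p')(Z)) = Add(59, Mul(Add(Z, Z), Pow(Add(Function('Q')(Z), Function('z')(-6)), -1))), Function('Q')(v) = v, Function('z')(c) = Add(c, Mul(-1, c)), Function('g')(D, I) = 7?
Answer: Rational(802159, 118350) ≈ 6.7779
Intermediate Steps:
Function('z')(c) = 0
Function('p')(Z) = Rational(61, 9) (Function('p')(Z) = Mul(Rational(1, 9), Add(59, Mul(Add(Z, Z), Pow(Add(Z, 0), -1)))) = Mul(Rational(1, 9), Add(59, Mul(Mul(2, Z), Pow(Z, -1)))) = Mul(Rational(1, 9), Add(59, 2)) = Mul(Rational(1, 9), 61) = Rational(61, 9))
Add(Function('p')(Function('g')(9, -1)), Mul(-1, Pow(Add(-30761, 17611), -1))) = Add(Rational(61, 9), Mul(-1, Pow(Add(-30761, 17611), -1))) = Add(Rational(61, 9), Mul(-1, Pow(-13150, -1))) = Add(Rational(61, 9), Mul(-1, Rational(-1, 13150))) = Add(Rational(61, 9), Rational(1, 13150)) = Rational(802159, 118350)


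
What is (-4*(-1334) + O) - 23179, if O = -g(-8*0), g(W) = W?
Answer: -17843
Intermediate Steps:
O = 0 (O = -(-8)*0 = -1*0 = 0)
(-4*(-1334) + O) - 23179 = (-4*(-1334) + 0) - 23179 = (5336 + 0) - 23179 = 5336 - 23179 = -17843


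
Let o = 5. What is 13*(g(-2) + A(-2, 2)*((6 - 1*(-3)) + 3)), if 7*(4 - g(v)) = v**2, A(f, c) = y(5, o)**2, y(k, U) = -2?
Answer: 4680/7 ≈ 668.57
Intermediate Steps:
A(f, c) = 4 (A(f, c) = (-2)**2 = 4)
g(v) = 4 - v**2/7
13*(g(-2) + A(-2, 2)*((6 - 1*(-3)) + 3)) = 13*((4 - 1/7*(-2)**2) + 4*((6 - 1*(-3)) + 3)) = 13*((4 - 1/7*4) + 4*((6 + 3) + 3)) = 13*((4 - 4/7) + 4*(9 + 3)) = 13*(24/7 + 4*12) = 13*(24/7 + 48) = 13*(360/7) = 4680/7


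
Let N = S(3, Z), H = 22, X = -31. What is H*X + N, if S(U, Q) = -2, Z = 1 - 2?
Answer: -684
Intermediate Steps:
Z = -1
N = -2
H*X + N = 22*(-31) - 2 = -682 - 2 = -684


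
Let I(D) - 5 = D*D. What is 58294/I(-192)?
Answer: 58294/36869 ≈ 1.5811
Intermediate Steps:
I(D) = 5 + D**2 (I(D) = 5 + D*D = 5 + D**2)
58294/I(-192) = 58294/(5 + (-192)**2) = 58294/(5 + 36864) = 58294/36869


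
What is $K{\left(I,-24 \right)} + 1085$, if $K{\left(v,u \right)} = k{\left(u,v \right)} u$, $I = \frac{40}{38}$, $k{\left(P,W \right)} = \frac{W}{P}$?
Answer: $\frac{20635}{19} \approx 1086.1$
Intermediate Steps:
$I = \frac{20}{19}$ ($I = 40 \cdot \frac{1}{38} = \frac{20}{19} \approx 1.0526$)
$K{\left(v,u \right)} = v$ ($K{\left(v,u \right)} = \frac{v}{u} u = v$)
$K{\left(I,-24 \right)} + 1085 = \frac{20}{19} + 1085 = \frac{20635}{19}$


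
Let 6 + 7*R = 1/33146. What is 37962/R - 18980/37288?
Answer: -2219170224559/50105750 ≈ -44290.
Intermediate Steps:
R = -198875/232022 (R = -6/7 + (⅐)/33146 = -6/7 + (⅐)*(1/33146) = -6/7 + 1/232022 = -198875/232022 ≈ -0.85714)
37962/R - 18980/37288 = 37962/(-198875/232022) - 18980/37288 = 37962*(-232022/198875) - 18980*1/37288 = -238054572/5375 - 4745/9322 = -2219170224559/50105750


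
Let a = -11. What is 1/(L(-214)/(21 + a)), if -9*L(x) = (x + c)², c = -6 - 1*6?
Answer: -45/25538 ≈ -0.0017621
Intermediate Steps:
c = -12 (c = -6 - 6 = -12)
L(x) = -(-12 + x)²/9 (L(x) = -(x - 12)²/9 = -(-12 + x)²/9)
1/(L(-214)/(21 + a)) = 1/((-(-12 - 214)²/9)/(21 - 11)) = 1/(-⅑*(-226)²/10) = 1/(-⅑*51076*(⅒)) = 1/(-51076/9*⅒) = 1/(-25538/45) = -45/25538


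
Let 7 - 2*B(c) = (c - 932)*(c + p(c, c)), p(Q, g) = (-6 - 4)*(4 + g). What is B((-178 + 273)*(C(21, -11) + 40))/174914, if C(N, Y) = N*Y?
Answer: 778651603/87457 ≈ 8903.3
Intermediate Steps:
p(Q, g) = -40 - 10*g (p(Q, g) = -10*(4 + g) = -40 - 10*g)
B(c) = 7/2 - (-932 + c)*(-40 - 9*c)/2 (B(c) = 7/2 - (c - 932)*(c + (-40 - 10*c))/2 = 7/2 - (-932 + c)*(-40 - 9*c)/2)
B((-178 + 273)*(C(21, -11) + 40))/174914 = (-37273/2 - 4174*(-178 + 273)*(21*(-11) + 40) + 9*((-178 + 273)*(21*(-11) + 40))²/2)/174914 = (-37273/2 - 396530*(-231 + 40) + 9*(95*(-231 + 40))²/2)*(1/174914) = (-37273/2 - 396530*(-191) + 9*(95*(-191))²/2)*(1/174914) = (-37273/2 - 4174*(-18145) + (9/2)*(-18145)²)*(1/174914) = (-37273/2 + 75737230 + (9/2)*329241025)*(1/174914) = (-37273/2 + 75737230 + 2963169225/2)*(1/174914) = 1557303206*(1/174914) = 778651603/87457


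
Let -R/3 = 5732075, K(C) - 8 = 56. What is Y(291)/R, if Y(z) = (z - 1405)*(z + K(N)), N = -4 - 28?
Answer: 79094/3439245 ≈ 0.022997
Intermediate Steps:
N = -32
K(C) = 64 (K(C) = 8 + 56 = 64)
Y(z) = (-1405 + z)*(64 + z) (Y(z) = (z - 1405)*(z + 64) = (-1405 + z)*(64 + z))
R = -17196225 (R = -3*5732075 = -17196225)
Y(291)/R = (-89920 + 291² - 1341*291)/(-17196225) = (-89920 + 84681 - 390231)*(-1/17196225) = -395470*(-1/17196225) = 79094/3439245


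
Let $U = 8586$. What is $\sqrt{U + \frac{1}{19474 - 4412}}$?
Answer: $\frac{\sqrt{1947852979646}}{15062} \approx 92.661$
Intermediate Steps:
$\sqrt{U + \frac{1}{19474 - 4412}} = \sqrt{8586 + \frac{1}{19474 - 4412}} = \sqrt{8586 + \frac{1}{15062}} = \sqrt{\frac{129322333}{15062}} = \frac{\sqrt{1947852979646}}{15062}$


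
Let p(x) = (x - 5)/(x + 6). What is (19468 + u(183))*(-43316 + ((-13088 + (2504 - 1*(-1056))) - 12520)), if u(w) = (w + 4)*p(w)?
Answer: -80893135544/63 ≈ -1.2840e+9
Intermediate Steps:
p(x) = (-5 + x)/(6 + x)
u(w) = (-5 + w)*(4 + w)/(6 + w) (u(w) = (w + 4)*((-5 + w)/(6 + w)) = (4 + w)*((-5 + w)/(6 + w)) = (-5 + w)*(4 + w)/(6 + w))
(19468 + u(183))*(-43316 + ((-13088 + (2504 - 1*(-1056))) - 12520)) = (19468 + (-5 + 183)*(4 + 183)/(6 + 183))*(-43316 + ((-13088 + (2504 - 1*(-1056))) - 12520)) = (19468 + 178*187/189)*(-43316 + ((-13088 + (2504 + 1056)) - 12520)) = (19468 + (1/189)*178*187)*(-43316 + ((-13088 + 3560) - 12520)) = (19468 + 33286/189)*(-43316 + (-9528 - 12520)) = 3712738*(-43316 - 22048)/189 = (3712738/189)*(-65364) = -80893135544/63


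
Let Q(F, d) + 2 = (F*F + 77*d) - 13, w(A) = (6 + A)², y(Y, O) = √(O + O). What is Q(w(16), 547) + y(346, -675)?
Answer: 276360 + 15*I*√6 ≈ 2.7636e+5 + 36.742*I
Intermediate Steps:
y(Y, O) = √2*√O (y(Y, O) = √(2*O) = √2*√O)
Q(F, d) = -15 + F² + 77*d (Q(F, d) = -2 + ((F*F + 77*d) - 13) = -2 + ((F² + 77*d) - 13) = -2 + (-13 + F² + 77*d) = -15 + F² + 77*d)
Q(w(16), 547) + y(346, -675) = (-15 + ((6 + 16)²)² + 77*547) + √2*√(-675) = (-15 + (22²)² + 42119) + √2*(15*I*√3) = (-15 + 484² + 42119) + 15*I*√6 = (-15 + 234256 + 42119) + 15*I*√6 = 276360 + 15*I*√6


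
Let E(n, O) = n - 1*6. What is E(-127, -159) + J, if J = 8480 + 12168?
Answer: 20515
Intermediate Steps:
E(n, O) = -6 + n (E(n, O) = n - 6 = -6 + n)
J = 20648
E(-127, -159) + J = (-6 - 127) + 20648 = -133 + 20648 = 20515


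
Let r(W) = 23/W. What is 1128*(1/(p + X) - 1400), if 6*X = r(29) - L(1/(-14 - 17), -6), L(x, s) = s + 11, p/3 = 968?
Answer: -398885292264/252587 ≈ -1.5792e+6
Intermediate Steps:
p = 2904 (p = 3*968 = 2904)
L(x, s) = 11 + s
X = -61/87 (X = (23/29 - (11 - 6))/6 = (23*(1/29) - 1*5)/6 = (23/29 - 5)/6 = (⅙)*(-122/29) = -61/87 ≈ -0.70115)
1128*(1/(p + X) - 1400) = 1128*(1/(2904 - 61/87) - 1400) = 1128*(1/(252587/87) - 1400) = 1128*(87/252587 - 1400) = 1128*(-353621713/252587) = -398885292264/252587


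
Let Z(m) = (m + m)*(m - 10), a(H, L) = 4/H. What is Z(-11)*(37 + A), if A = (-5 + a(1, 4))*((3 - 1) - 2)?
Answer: 17094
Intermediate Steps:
A = 0 (A = (-5 + 4/1)*((3 - 1) - 2) = (-5 + 4*1)*(2 - 2) = (-5 + 4)*0 = -1*0 = 0)
Z(m) = 2*m*(-10 + m) (Z(m) = (2*m)*(-10 + m) = 2*m*(-10 + m))
Z(-11)*(37 + A) = (2*(-11)*(-10 - 11))*(37 + 0) = (2*(-11)*(-21))*37 = 462*37 = 17094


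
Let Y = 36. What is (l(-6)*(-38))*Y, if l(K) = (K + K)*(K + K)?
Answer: -196992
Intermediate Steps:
l(K) = 4*K**2 (l(K) = (2*K)*(2*K) = 4*K**2)
(l(-6)*(-38))*Y = ((4*(-6)**2)*(-38))*36 = ((4*36)*(-38))*36 = (144*(-38))*36 = -5472*36 = -196992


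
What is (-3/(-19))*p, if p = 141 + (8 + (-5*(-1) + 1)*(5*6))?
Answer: 987/19 ≈ 51.947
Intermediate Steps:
p = 329 (p = 141 + (8 + (5 + 1)*30) = 141 + (8 + 6*30) = 141 + (8 + 180) = 141 + 188 = 329)
(-3/(-19))*p = -3/(-19)*329 = -3*(-1/19)*329 = (3/19)*329 = 987/19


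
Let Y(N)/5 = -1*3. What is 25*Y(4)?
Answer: -375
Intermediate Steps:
Y(N) = -15 (Y(N) = 5*(-1*3) = 5*(-3) = -15)
25*Y(4) = 25*(-15) = -375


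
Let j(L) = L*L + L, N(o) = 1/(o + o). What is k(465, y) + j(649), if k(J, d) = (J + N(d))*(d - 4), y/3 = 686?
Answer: 2833784707/2058 ≈ 1.3770e+6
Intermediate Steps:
y = 2058 (y = 3*686 = 2058)
N(o) = 1/(2*o)
j(L) = L + L² (j(L) = L² + L = L + L²)
k(J, d) = (-4 + d)*(J + 1/(2*d)) (k(J, d) = (J + 1/(2*d))*(d - 4) = (J + 1/(2*d))*(-4 + d) = (-4 + d)*(J + 1/(2*d)))
k(465, y) + j(649) = (½ - 4*465 - 2/2058 + 465*2058) + 649*(1 + 649) = (½ - 1860 - 2*1/2058 + 956970) + 649*650 = (½ - 1860 - 1/1029 + 956970) + 421850 = 1965617407/2058 + 421850 = 2833784707/2058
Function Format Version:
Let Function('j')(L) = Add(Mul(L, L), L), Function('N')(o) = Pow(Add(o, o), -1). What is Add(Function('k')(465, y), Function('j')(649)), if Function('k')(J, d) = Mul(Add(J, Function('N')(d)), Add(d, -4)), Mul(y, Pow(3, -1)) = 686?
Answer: Rational(2833784707, 2058) ≈ 1.3770e+6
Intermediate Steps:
y = 2058 (y = Mul(3, 686) = 2058)
Function('N')(o) = Mul(Rational(1, 2), Pow(o, -1)) (Function('N')(o) = Pow(Mul(2, o), -1) = Mul(Rational(1, 2), Pow(o, -1)))
Function('j')(L) = Add(L, Pow(L, 2)) (Function('j')(L) = Add(Pow(L, 2), L) = Add(L, Pow(L, 2)))
Function('k')(J, d) = Mul(Add(-4, d), Add(J, Mul(Rational(1, 2), Pow(d, -1)))) (Function('k')(J, d) = Mul(Add(J, Mul(Rational(1, 2), Pow(d, -1))), Add(d, -4)) = Mul(Add(J, Mul(Rational(1, 2), Pow(d, -1))), Add(-4, d)) = Mul(Add(-4, d), Add(J, Mul(Rational(1, 2), Pow(d, -1)))))
Add(Function('k')(465, y), Function('j')(649)) = Add(Add(Rational(1, 2), Mul(-4, 465), Mul(-2, Pow(2058, -1)), Mul(465, 2058)), Mul(649, Add(1, 649))) = Add(Add(Rational(1, 2), -1860, Mul(-2, Rational(1, 2058)), 956970), Mul(649, 650)) = Add(Add(Rational(1, 2), -1860, Rational(-1, 1029), 956970), 421850) = Add(Rational(1965617407, 2058), 421850) = Rational(2833784707, 2058)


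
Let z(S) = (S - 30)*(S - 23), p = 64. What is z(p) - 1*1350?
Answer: 44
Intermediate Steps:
z(S) = (-30 + S)*(-23 + S)
z(p) - 1*1350 = (690 + 64² - 53*64) - 1*1350 = (690 + 4096 - 3392) - 1350 = 1394 - 1350 = 44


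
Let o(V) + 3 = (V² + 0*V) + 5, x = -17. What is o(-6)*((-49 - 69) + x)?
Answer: -5130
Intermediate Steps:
o(V) = 2 + V² (o(V) = -3 + ((V² + 0*V) + 5) = -3 + ((V² + 0) + 5) = -3 + (V² + 5) = -3 + (5 + V²) = 2 + V²)
o(-6)*((-49 - 69) + x) = (2 + (-6)²)*((-49 - 69) - 17) = (2 + 36)*(-118 - 17) = 38*(-135) = -5130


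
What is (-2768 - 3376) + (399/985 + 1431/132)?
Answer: -265793559/43340 ≈ -6132.8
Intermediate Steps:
(-2768 - 3376) + (399/985 + 1431/132) = -6144 + (399*(1/985) + 1431*(1/132)) = -6144 + (399/985 + 477/44) = -6144 + 487401/43340 = -265793559/43340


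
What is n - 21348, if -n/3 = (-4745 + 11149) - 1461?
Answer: -36177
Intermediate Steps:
n = -14829 (n = -3*((-4745 + 11149) - 1461) = -3*(6404 - 1461) = -3*4943 = -14829)
n - 21348 = -14829 - 21348 = -36177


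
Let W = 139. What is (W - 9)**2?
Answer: 16900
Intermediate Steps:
(W - 9)**2 = (139 - 9)**2 = 130**2 = 16900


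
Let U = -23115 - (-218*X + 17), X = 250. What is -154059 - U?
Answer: -185427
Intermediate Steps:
U = 31368 (U = -23115 - (-218*250 + 17) = -23115 - (-54500 + 17) = -23115 - 1*(-54483) = -23115 + 54483 = 31368)
-154059 - U = -154059 - 1*31368 = -154059 - 31368 = -185427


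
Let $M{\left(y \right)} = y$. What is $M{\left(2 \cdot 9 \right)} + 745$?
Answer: $763$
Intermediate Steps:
$M{\left(2 \cdot 9 \right)} + 745 = 2 \cdot 9 + 745 = 18 + 745 = 763$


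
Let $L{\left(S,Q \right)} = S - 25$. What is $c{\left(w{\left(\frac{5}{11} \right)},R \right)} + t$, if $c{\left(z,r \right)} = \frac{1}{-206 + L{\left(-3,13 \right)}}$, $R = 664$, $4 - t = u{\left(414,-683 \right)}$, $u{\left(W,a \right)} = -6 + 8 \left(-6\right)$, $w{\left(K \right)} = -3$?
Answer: $\frac{13571}{234} \approx 57.996$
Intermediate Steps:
$u{\left(W,a \right)} = -54$ ($u{\left(W,a \right)} = -6 - 48 = -54$)
$t = 58$ ($t = 4 - -54 = 4 + 54 = 58$)
$L{\left(S,Q \right)} = -25 + S$
$c{\left(z,r \right)} = - \frac{1}{234}$ ($c{\left(z,r \right)} = \frac{1}{-206 - 28} = \frac{1}{-234} = - \frac{1}{234}$)
$c{\left(w{\left(\frac{5}{11} \right)},R \right)} + t = - \frac{1}{234} + 58 = \frac{13571}{234}$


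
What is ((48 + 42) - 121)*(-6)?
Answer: 186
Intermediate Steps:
((48 + 42) - 121)*(-6) = (90 - 121)*(-6) = -31*(-6) = 186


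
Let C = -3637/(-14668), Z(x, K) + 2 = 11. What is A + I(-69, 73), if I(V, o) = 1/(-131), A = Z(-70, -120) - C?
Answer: 16802457/1921508 ≈ 8.7444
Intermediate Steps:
Z(x, K) = 9 (Z(x, K) = -2 + 11 = 9)
C = 3637/14668 (C = -3637*(-1/14668) = 3637/14668 ≈ 0.24795)
A = 128375/14668 (A = 9 - 1*3637/14668 = 9 - 3637/14668 = 128375/14668 ≈ 8.7520)
I(V, o) = -1/131
A + I(-69, 73) = 128375/14668 - 1/131 = 16802457/1921508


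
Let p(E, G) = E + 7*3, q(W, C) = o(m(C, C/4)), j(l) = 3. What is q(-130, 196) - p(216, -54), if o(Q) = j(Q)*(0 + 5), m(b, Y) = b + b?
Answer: -222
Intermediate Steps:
m(b, Y) = 2*b
o(Q) = 15 (o(Q) = 3*(0 + 5) = 3*5 = 15)
q(W, C) = 15
p(E, G) = 21 + E (p(E, G) = E + 21 = 21 + E)
q(-130, 196) - p(216, -54) = 15 - (21 + 216) = 15 - 1*237 = 15 - 237 = -222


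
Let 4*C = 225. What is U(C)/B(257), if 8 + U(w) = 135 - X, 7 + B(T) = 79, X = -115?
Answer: 121/36 ≈ 3.3611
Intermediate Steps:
C = 225/4 (C = (1/4)*225 = 225/4 ≈ 56.250)
B(T) = 72 (B(T) = -7 + 79 = 72)
U(w) = 242 (U(w) = -8 + (135 - 1*(-115)) = -8 + (135 + 115) = -8 + 250 = 242)
U(C)/B(257) = 242/72 = 242*(1/72) = 121/36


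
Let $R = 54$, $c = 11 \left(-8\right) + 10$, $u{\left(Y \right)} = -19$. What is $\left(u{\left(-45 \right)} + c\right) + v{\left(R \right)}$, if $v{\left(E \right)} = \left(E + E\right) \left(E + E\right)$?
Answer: $11567$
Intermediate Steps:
$c = -78$ ($c = -88 + 10 = -78$)
$v{\left(E \right)} = 4 E^{2}$ ($v{\left(E \right)} = 2 E 2 E = 4 E^{2}$)
$\left(u{\left(-45 \right)} + c\right) + v{\left(R \right)} = \left(-19 - 78\right) + 4 \cdot 54^{2} = -97 + 4 \cdot 2916 = -97 + 11664 = 11567$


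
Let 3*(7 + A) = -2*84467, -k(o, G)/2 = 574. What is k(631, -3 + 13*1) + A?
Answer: -172399/3 ≈ -57466.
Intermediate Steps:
k(o, G) = -1148 (k(o, G) = -2*574 = -1148)
A = -168955/3 (A = -7 + (-2*84467)/3 = -7 + (⅓)*(-168934) = -7 - 168934/3 = -168955/3 ≈ -56318.)
k(631, -3 + 13*1) + A = -1148 - 168955/3 = -172399/3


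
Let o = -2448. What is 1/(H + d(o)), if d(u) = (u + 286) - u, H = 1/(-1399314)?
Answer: 1399314/400203803 ≈ 0.0034965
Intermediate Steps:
H = -1/1399314 ≈ -7.1464e-7
d(u) = 286 (d(u) = (286 + u) - u = 286)
1/(H + d(o)) = 1/(-1/1399314 + 286) = 1/(400203803/1399314) = 1399314/400203803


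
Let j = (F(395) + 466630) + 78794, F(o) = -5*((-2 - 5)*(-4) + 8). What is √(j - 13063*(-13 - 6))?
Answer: √793441 ≈ 890.75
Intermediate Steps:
F(o) = -180 (F(o) = -5*(-7*(-4) + 8) = -5*(28 + 8) = -5*36 = -180)
j = 545244 (j = (-180 + 466630) + 78794 = 466450 + 78794 = 545244)
√(j - 13063*(-13 - 6)) = √(545244 - 13063*(-13 - 6)) = √(545244 - 13063*(-19)) = √(545244 + 248197) = √793441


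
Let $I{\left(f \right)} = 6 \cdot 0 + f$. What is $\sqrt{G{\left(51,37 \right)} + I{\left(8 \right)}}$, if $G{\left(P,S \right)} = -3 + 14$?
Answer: $\sqrt{19} \approx 4.3589$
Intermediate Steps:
$G{\left(P,S \right)} = 11$
$I{\left(f \right)} = f$ ($I{\left(f \right)} = 0 + f = f$)
$\sqrt{G{\left(51,37 \right)} + I{\left(8 \right)}} = \sqrt{11 + 8} = \sqrt{19}$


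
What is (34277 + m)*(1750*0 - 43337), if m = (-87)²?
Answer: -1813480102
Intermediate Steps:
m = 7569
(34277 + m)*(1750*0 - 43337) = (34277 + 7569)*(1750*0 - 43337) = 41846*(0 - 43337) = 41846*(-43337) = -1813480102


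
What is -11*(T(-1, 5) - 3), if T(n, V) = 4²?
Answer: -143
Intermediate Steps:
T(n, V) = 16
-11*(T(-1, 5) - 3) = -11*(16 - 3) = -11*13 = -143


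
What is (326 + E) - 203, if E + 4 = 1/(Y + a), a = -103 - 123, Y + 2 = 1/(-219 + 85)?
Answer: 3635673/30553 ≈ 119.00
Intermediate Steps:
Y = -269/134 (Y = -2 + 1/(-219 + 85) = -2 + 1/(-134) = -2 - 1/134 = -269/134 ≈ -2.0075)
a = -226
E = -122346/30553 (E = -4 + 1/(-269/134 - 226) = -4 + 1/(-30553/134) = -4 - 134/30553 = -122346/30553 ≈ -4.0044)
(326 + E) - 203 = (326 - 122346/30553) - 203 = 9837932/30553 - 203 = 3635673/30553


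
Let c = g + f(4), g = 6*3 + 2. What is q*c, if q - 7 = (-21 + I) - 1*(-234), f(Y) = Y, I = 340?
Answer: 13440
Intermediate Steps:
g = 20 (g = 18 + 2 = 20)
c = 24 (c = 20 + 4 = 24)
q = 560 (q = 7 + ((-21 + 340) - 1*(-234)) = 7 + (319 + 234) = 7 + 553 = 560)
q*c = 560*24 = 13440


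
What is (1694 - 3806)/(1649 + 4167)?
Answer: -264/727 ≈ -0.36314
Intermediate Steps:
(1694 - 3806)/(1649 + 4167) = -2112/5816 = -2112*1/5816 = -264/727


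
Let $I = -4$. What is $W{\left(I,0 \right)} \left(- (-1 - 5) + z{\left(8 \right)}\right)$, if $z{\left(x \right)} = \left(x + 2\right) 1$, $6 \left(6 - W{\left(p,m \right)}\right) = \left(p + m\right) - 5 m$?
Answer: $\frac{320}{3} \approx 106.67$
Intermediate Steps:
$W{\left(p,m \right)} = 6 - \frac{p}{6} + \frac{2 m}{3}$ ($W{\left(p,m \right)} = 6 - \frac{\left(p + m\right) - 5 m}{6} = 6 - \frac{\left(m + p\right) - 5 m}{6} = 6 - \frac{p - 4 m}{6} = 6 + \left(- \frac{p}{6} + \frac{2 m}{3}\right) = 6 - \frac{p}{6} + \frac{2 m}{3}$)
$z{\left(x \right)} = 2 + x$ ($z{\left(x \right)} = \left(2 + x\right) 1 = 2 + x$)
$W{\left(I,0 \right)} \left(- (-1 - 5) + z{\left(8 \right)}\right) = \left(6 - - \frac{2}{3} + \frac{2}{3} \cdot 0\right) \left(- (-1 - 5) + \left(2 + 8\right)\right) = \left(6 + \frac{2}{3} + 0\right) \left(\left(-1\right) \left(-6\right) + 10\right) = \frac{20 \left(6 + 10\right)}{3} = \frac{20}{3} \cdot 16 = \frac{320}{3}$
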